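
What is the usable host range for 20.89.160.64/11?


Network: 20.64.0.0
Broadcast: 20.95.255.255
First usable = network + 1
Last usable = broadcast - 1
Range: 20.64.0.1 to 20.95.255.254


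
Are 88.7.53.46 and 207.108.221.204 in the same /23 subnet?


Mask: 255.255.254.0
88.7.53.46 AND mask = 88.7.52.0
207.108.221.204 AND mask = 207.108.220.0
No, different subnets (88.7.52.0 vs 207.108.220.0)


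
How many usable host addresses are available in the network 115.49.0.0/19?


Host bits = 32 - 19 = 13
Total addresses = 2^13 = 8192
Usable = total - 2 (network and broadcast)
Usable hosts: 8190


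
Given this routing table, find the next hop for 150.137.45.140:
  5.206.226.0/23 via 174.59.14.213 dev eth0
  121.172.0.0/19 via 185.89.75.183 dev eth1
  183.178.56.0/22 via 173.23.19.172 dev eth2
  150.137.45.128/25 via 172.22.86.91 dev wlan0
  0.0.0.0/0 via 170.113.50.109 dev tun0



Longest prefix match for 150.137.45.140:
  /23 5.206.226.0: no
  /19 121.172.0.0: no
  /22 183.178.56.0: no
  /25 150.137.45.128: MATCH
  /0 0.0.0.0: MATCH
Selected: next-hop 172.22.86.91 via wlan0 (matched /25)


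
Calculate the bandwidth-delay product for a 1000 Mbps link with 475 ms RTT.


BDP = bandwidth * RTT
= 1000 Mbps * 475 ms
= 1000 * 1e6 * 475 / 1000 bits
= 475000000 bits
= 59375000 bytes
= 57983.3984 KB
BDP = 475000000 bits (59375000 bytes)


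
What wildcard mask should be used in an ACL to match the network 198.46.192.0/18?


Subnet mask: 255.255.192.0
Wildcard = 255.255.255.255 - subnet mask
255 - 255 = 0
255 - 255 = 0
255 - 192 = 63
255 - 0 = 255
Wildcard: 0.0.63.255


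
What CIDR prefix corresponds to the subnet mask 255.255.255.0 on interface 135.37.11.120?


Binary: 11111111.11111111.11111111.00000000
Count leading 1s
Prefix: /24


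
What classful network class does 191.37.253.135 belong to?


First octet: 191
Binary: 10111111
10xxxxxx -> Class B (128-191)
Class B, default mask 255.255.0.0 (/16)


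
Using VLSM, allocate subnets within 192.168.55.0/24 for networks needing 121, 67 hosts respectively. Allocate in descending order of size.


121 hosts -> /25 (126 usable): 192.168.55.0/25
67 hosts -> /25 (126 usable): 192.168.55.128/25
Allocation: 192.168.55.0/25 (121 hosts, 126 usable); 192.168.55.128/25 (67 hosts, 126 usable)


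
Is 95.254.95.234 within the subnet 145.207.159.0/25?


Subnet network: 145.207.159.0
Test IP AND mask: 95.254.95.128
No, 95.254.95.234 is not in 145.207.159.0/25


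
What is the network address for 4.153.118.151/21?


IP:   00000100.10011001.01110110.10010111
Mask: 11111111.11111111.11111000.00000000
AND operation:
Net:  00000100.10011001.01110000.00000000
Network: 4.153.112.0/21


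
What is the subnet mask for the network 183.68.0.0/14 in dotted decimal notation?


/14 means 14 network bits, 18 host bits
Binary: 11111111111111000000000000000000
Mask: 255.252.0.0


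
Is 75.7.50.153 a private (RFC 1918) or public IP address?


RFC 1918 private ranges:
  10.0.0.0/8 (10.0.0.0 - 10.255.255.255)
  172.16.0.0/12 (172.16.0.0 - 172.31.255.255)
  192.168.0.0/16 (192.168.0.0 - 192.168.255.255)
Public (not in any RFC 1918 range)


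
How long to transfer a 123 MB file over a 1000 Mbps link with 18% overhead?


Effective throughput = 1000 * (1 - 18/100) = 820.0 Mbps
File size in Mb = 123 * 8 = 984 Mb
Time = 984 / 820.0
Time = 1.2 seconds


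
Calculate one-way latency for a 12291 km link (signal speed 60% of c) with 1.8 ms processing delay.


Speed = 0.6 * 3e5 km/s = 180000 km/s
Propagation delay = 12291 / 180000 = 0.0683 s = 68.2833 ms
Processing delay = 1.8 ms
Total one-way latency = 70.0833 ms


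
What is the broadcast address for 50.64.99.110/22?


Network: 50.64.96.0/22
Host bits = 10
Set all host bits to 1:
Broadcast: 50.64.99.255


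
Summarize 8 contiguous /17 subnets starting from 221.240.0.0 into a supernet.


Original prefix: /17
Number of subnets: 8 = 2^3
New prefix = 17 - 3 = 14
Supernet: 221.240.0.0/14


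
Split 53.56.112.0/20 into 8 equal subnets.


New prefix = 20 + 3 = 23
Each subnet has 512 addresses
  53.56.112.0/23
  53.56.114.0/23
  53.56.116.0/23
  53.56.118.0/23
  53.56.120.0/23
  53.56.122.0/23
  53.56.124.0/23
  53.56.126.0/23
Subnets: 53.56.112.0/23, 53.56.114.0/23, 53.56.116.0/23, 53.56.118.0/23, 53.56.120.0/23, 53.56.122.0/23, 53.56.124.0/23, 53.56.126.0/23


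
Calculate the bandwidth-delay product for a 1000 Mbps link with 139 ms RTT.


BDP = bandwidth * RTT
= 1000 Mbps * 139 ms
= 1000 * 1e6 * 139 / 1000 bits
= 139000000 bits
= 17375000 bytes
= 16967.7734 KB
BDP = 139000000 bits (17375000 bytes)


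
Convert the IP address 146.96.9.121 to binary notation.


146 = 10010010
96 = 01100000
9 = 00001001
121 = 01111001
Binary: 10010010.01100000.00001001.01111001


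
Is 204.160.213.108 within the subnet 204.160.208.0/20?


Subnet network: 204.160.208.0
Test IP AND mask: 204.160.208.0
Yes, 204.160.213.108 is in 204.160.208.0/20


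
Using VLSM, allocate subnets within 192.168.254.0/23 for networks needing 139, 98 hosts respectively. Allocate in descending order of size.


139 hosts -> /24 (254 usable): 192.168.254.0/24
98 hosts -> /25 (126 usable): 192.168.255.0/25
Allocation: 192.168.254.0/24 (139 hosts, 254 usable); 192.168.255.0/25 (98 hosts, 126 usable)


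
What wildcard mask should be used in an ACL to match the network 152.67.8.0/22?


Subnet mask: 255.255.252.0
Wildcard = 255.255.255.255 - subnet mask
255 - 255 = 0
255 - 255 = 0
255 - 252 = 3
255 - 0 = 255
Wildcard: 0.0.3.255


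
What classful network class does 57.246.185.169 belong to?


First octet: 57
Binary: 00111001
0xxxxxxx -> Class A (1-126)
Class A, default mask 255.0.0.0 (/8)


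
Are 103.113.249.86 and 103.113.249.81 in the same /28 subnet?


Mask: 255.255.255.240
103.113.249.86 AND mask = 103.113.249.80
103.113.249.81 AND mask = 103.113.249.80
Yes, same subnet (103.113.249.80)


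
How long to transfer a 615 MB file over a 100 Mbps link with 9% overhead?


Effective throughput = 100 * (1 - 9/100) = 91 Mbps
File size in Mb = 615 * 8 = 4920 Mb
Time = 4920 / 91
Time = 54.0659 seconds


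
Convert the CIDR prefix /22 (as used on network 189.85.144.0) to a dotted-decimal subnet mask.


/22 means 22 network bits, 10 host bits
Binary: 11111111111111111111110000000000
Mask: 255.255.252.0


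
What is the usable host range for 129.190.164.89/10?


Network: 129.128.0.0
Broadcast: 129.191.255.255
First usable = network + 1
Last usable = broadcast - 1
Range: 129.128.0.1 to 129.191.255.254


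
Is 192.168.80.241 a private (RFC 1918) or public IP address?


RFC 1918 private ranges:
  10.0.0.0/8 (10.0.0.0 - 10.255.255.255)
  172.16.0.0/12 (172.16.0.0 - 172.31.255.255)
  192.168.0.0/16 (192.168.0.0 - 192.168.255.255)
Private (in 192.168.0.0/16)


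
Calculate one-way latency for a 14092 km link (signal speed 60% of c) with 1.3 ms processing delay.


Speed = 0.6 * 3e5 km/s = 180000 km/s
Propagation delay = 14092 / 180000 = 0.0783 s = 78.2889 ms
Processing delay = 1.3 ms
Total one-way latency = 79.5889 ms


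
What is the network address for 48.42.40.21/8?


IP:   00110000.00101010.00101000.00010101
Mask: 11111111.00000000.00000000.00000000
AND operation:
Net:  00110000.00000000.00000000.00000000
Network: 48.0.0.0/8


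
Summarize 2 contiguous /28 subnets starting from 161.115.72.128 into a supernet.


Original prefix: /28
Number of subnets: 2 = 2^1
New prefix = 28 - 1 = 27
Supernet: 161.115.72.128/27


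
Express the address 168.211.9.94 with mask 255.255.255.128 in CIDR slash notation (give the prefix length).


Binary: 11111111.11111111.11111111.10000000
Count leading 1s
Prefix: /25


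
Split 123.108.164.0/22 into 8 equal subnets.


New prefix = 22 + 3 = 25
Each subnet has 128 addresses
  123.108.164.0/25
  123.108.164.128/25
  123.108.165.0/25
  123.108.165.128/25
  123.108.166.0/25
  123.108.166.128/25
  123.108.167.0/25
  123.108.167.128/25
Subnets: 123.108.164.0/25, 123.108.164.128/25, 123.108.165.0/25, 123.108.165.128/25, 123.108.166.0/25, 123.108.166.128/25, 123.108.167.0/25, 123.108.167.128/25


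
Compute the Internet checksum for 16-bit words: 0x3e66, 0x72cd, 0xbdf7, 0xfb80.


Sum all words (with carry folding):
+ 0x3e66 = 0x3e66
+ 0x72cd = 0xb133
+ 0xbdf7 = 0x6f2b
+ 0xfb80 = 0x6aac
One's complement: ~0x6aac
Checksum = 0x9553


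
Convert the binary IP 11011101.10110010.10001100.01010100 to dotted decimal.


11011101 = 221
10110010 = 178
10001100 = 140
01010100 = 84
IP: 221.178.140.84


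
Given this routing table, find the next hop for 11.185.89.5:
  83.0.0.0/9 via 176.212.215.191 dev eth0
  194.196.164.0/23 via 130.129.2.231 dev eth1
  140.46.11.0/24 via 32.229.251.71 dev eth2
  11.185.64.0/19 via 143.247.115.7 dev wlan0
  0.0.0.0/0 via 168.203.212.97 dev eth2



Longest prefix match for 11.185.89.5:
  /9 83.0.0.0: no
  /23 194.196.164.0: no
  /24 140.46.11.0: no
  /19 11.185.64.0: MATCH
  /0 0.0.0.0: MATCH
Selected: next-hop 143.247.115.7 via wlan0 (matched /19)


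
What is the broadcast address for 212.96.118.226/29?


Network: 212.96.118.224/29
Host bits = 3
Set all host bits to 1:
Broadcast: 212.96.118.231


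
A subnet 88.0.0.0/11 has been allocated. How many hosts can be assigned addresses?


Host bits = 32 - 11 = 21
Total addresses = 2^21 = 2097152
Usable = total - 2 (network and broadcast)
Usable hosts: 2097150


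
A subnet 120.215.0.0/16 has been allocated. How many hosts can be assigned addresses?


Host bits = 32 - 16 = 16
Total addresses = 2^16 = 65536
Usable = total - 2 (network and broadcast)
Usable hosts: 65534


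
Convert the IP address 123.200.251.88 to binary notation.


123 = 01111011
200 = 11001000
251 = 11111011
88 = 01011000
Binary: 01111011.11001000.11111011.01011000


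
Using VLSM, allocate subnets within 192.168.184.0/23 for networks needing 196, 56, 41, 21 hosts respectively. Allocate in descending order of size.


196 hosts -> /24 (254 usable): 192.168.184.0/24
56 hosts -> /26 (62 usable): 192.168.185.0/26
41 hosts -> /26 (62 usable): 192.168.185.64/26
21 hosts -> /27 (30 usable): 192.168.185.128/27
Allocation: 192.168.184.0/24 (196 hosts, 254 usable); 192.168.185.0/26 (56 hosts, 62 usable); 192.168.185.64/26 (41 hosts, 62 usable); 192.168.185.128/27 (21 hosts, 30 usable)


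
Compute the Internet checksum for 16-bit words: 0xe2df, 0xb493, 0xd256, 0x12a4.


Sum all words (with carry folding):
+ 0xe2df = 0xe2df
+ 0xb493 = 0x9773
+ 0xd256 = 0x69ca
+ 0x12a4 = 0x7c6e
One's complement: ~0x7c6e
Checksum = 0x8391


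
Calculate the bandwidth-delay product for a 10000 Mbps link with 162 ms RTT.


BDP = bandwidth * RTT
= 10000 Mbps * 162 ms
= 10000 * 1e6 * 162 / 1000 bits
= 1620000000 bits
= 202500000 bytes
= 197753.9062 KB
BDP = 1620000000 bits (202500000 bytes)


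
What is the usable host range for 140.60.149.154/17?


Network: 140.60.128.0
Broadcast: 140.60.255.255
First usable = network + 1
Last usable = broadcast - 1
Range: 140.60.128.1 to 140.60.255.254


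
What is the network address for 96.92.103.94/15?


IP:   01100000.01011100.01100111.01011110
Mask: 11111111.11111110.00000000.00000000
AND operation:
Net:  01100000.01011100.00000000.00000000
Network: 96.92.0.0/15


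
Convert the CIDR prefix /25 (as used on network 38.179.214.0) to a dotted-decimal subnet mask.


/25 means 25 network bits, 7 host bits
Binary: 11111111111111111111111110000000
Mask: 255.255.255.128


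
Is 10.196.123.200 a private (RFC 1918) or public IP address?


RFC 1918 private ranges:
  10.0.0.0/8 (10.0.0.0 - 10.255.255.255)
  172.16.0.0/12 (172.16.0.0 - 172.31.255.255)
  192.168.0.0/16 (192.168.0.0 - 192.168.255.255)
Private (in 10.0.0.0/8)


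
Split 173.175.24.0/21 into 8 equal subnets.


New prefix = 21 + 3 = 24
Each subnet has 256 addresses
  173.175.24.0/24
  173.175.25.0/24
  173.175.26.0/24
  173.175.27.0/24
  173.175.28.0/24
  173.175.29.0/24
  173.175.30.0/24
  173.175.31.0/24
Subnets: 173.175.24.0/24, 173.175.25.0/24, 173.175.26.0/24, 173.175.27.0/24, 173.175.28.0/24, 173.175.29.0/24, 173.175.30.0/24, 173.175.31.0/24


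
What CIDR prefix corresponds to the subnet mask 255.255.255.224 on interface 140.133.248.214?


Binary: 11111111.11111111.11111111.11100000
Count leading 1s
Prefix: /27


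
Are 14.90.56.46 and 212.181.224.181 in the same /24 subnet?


Mask: 255.255.255.0
14.90.56.46 AND mask = 14.90.56.0
212.181.224.181 AND mask = 212.181.224.0
No, different subnets (14.90.56.0 vs 212.181.224.0)


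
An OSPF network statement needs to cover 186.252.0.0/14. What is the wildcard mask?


Subnet mask: 255.252.0.0
Wildcard = 255.255.255.255 - subnet mask
255 - 255 = 0
255 - 252 = 3
255 - 0 = 255
255 - 0 = 255
Wildcard: 0.3.255.255


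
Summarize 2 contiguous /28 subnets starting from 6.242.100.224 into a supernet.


Original prefix: /28
Number of subnets: 2 = 2^1
New prefix = 28 - 1 = 27
Supernet: 6.242.100.224/27


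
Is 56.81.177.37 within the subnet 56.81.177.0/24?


Subnet network: 56.81.177.0
Test IP AND mask: 56.81.177.0
Yes, 56.81.177.37 is in 56.81.177.0/24


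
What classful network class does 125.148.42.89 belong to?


First octet: 125
Binary: 01111101
0xxxxxxx -> Class A (1-126)
Class A, default mask 255.0.0.0 (/8)


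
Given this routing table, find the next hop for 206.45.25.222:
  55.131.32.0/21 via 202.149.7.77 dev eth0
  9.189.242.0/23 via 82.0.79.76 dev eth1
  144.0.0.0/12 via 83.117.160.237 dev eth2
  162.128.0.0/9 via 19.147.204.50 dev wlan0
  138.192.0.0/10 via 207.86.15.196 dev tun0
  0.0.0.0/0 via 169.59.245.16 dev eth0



Longest prefix match for 206.45.25.222:
  /21 55.131.32.0: no
  /23 9.189.242.0: no
  /12 144.0.0.0: no
  /9 162.128.0.0: no
  /10 138.192.0.0: no
  /0 0.0.0.0: MATCH
Selected: next-hop 169.59.245.16 via eth0 (matched /0)


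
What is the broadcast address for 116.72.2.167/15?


Network: 116.72.0.0/15
Host bits = 17
Set all host bits to 1:
Broadcast: 116.73.255.255


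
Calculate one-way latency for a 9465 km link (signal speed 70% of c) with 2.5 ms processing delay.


Speed = 0.7 * 3e5 km/s = 210000 km/s
Propagation delay = 9465 / 210000 = 0.0451 s = 45.0714 ms
Processing delay = 2.5 ms
Total one-way latency = 47.5714 ms


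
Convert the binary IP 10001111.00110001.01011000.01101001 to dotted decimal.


10001111 = 143
00110001 = 49
01011000 = 88
01101001 = 105
IP: 143.49.88.105


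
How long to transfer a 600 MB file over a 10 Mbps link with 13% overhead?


Effective throughput = 10 * (1 - 13/100) = 8.7 Mbps
File size in Mb = 600 * 8 = 4800 Mb
Time = 4800 / 8.7
Time = 551.7241 seconds


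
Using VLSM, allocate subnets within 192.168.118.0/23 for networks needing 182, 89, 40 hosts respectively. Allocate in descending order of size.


182 hosts -> /24 (254 usable): 192.168.118.0/24
89 hosts -> /25 (126 usable): 192.168.119.0/25
40 hosts -> /26 (62 usable): 192.168.119.128/26
Allocation: 192.168.118.0/24 (182 hosts, 254 usable); 192.168.119.0/25 (89 hosts, 126 usable); 192.168.119.128/26 (40 hosts, 62 usable)


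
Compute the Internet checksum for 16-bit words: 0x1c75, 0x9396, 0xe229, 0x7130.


Sum all words (with carry folding):
+ 0x1c75 = 0x1c75
+ 0x9396 = 0xb00b
+ 0xe229 = 0x9235
+ 0x7130 = 0x0366
One's complement: ~0x0366
Checksum = 0xfc99


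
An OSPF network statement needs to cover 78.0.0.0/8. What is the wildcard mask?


Subnet mask: 255.0.0.0
Wildcard = 255.255.255.255 - subnet mask
255 - 255 = 0
255 - 0 = 255
255 - 0 = 255
255 - 0 = 255
Wildcard: 0.255.255.255


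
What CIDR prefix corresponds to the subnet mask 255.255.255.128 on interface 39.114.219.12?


Binary: 11111111.11111111.11111111.10000000
Count leading 1s
Prefix: /25


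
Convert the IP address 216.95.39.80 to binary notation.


216 = 11011000
95 = 01011111
39 = 00100111
80 = 01010000
Binary: 11011000.01011111.00100111.01010000


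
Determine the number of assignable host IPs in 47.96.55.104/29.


Host bits = 32 - 29 = 3
Total addresses = 2^3 = 8
Usable = total - 2 (network and broadcast)
Usable hosts: 6


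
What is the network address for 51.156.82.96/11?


IP:   00110011.10011100.01010010.01100000
Mask: 11111111.11100000.00000000.00000000
AND operation:
Net:  00110011.10000000.00000000.00000000
Network: 51.128.0.0/11


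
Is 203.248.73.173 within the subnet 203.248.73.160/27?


Subnet network: 203.248.73.160
Test IP AND mask: 203.248.73.160
Yes, 203.248.73.173 is in 203.248.73.160/27


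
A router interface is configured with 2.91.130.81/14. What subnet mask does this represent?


/14 means 14 network bits, 18 host bits
Binary: 11111111111111000000000000000000
Mask: 255.252.0.0


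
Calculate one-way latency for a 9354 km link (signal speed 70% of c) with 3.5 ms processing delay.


Speed = 0.7 * 3e5 km/s = 210000 km/s
Propagation delay = 9354 / 210000 = 0.0445 s = 44.5429 ms
Processing delay = 3.5 ms
Total one-way latency = 48.0429 ms


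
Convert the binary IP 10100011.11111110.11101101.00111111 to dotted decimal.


10100011 = 163
11111110 = 254
11101101 = 237
00111111 = 63
IP: 163.254.237.63


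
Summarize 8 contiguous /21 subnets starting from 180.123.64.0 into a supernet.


Original prefix: /21
Number of subnets: 8 = 2^3
New prefix = 21 - 3 = 18
Supernet: 180.123.64.0/18


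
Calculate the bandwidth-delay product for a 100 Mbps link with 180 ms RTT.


BDP = bandwidth * RTT
= 100 Mbps * 180 ms
= 100 * 1e6 * 180 / 1000 bits
= 18000000 bits
= 2250000 bytes
= 2197.2656 KB
BDP = 18000000 bits (2250000 bytes)


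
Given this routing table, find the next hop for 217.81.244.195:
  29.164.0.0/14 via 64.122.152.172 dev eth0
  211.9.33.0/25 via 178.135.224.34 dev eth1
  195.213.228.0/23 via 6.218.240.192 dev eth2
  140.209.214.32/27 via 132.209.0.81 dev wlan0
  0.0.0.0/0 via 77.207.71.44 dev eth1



Longest prefix match for 217.81.244.195:
  /14 29.164.0.0: no
  /25 211.9.33.0: no
  /23 195.213.228.0: no
  /27 140.209.214.32: no
  /0 0.0.0.0: MATCH
Selected: next-hop 77.207.71.44 via eth1 (matched /0)


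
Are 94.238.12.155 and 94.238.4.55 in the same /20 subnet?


Mask: 255.255.240.0
94.238.12.155 AND mask = 94.238.0.0
94.238.4.55 AND mask = 94.238.0.0
Yes, same subnet (94.238.0.0)


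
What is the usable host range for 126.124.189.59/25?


Network: 126.124.189.0
Broadcast: 126.124.189.127
First usable = network + 1
Last usable = broadcast - 1
Range: 126.124.189.1 to 126.124.189.126


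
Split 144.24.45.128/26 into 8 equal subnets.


New prefix = 26 + 3 = 29
Each subnet has 8 addresses
  144.24.45.128/29
  144.24.45.136/29
  144.24.45.144/29
  144.24.45.152/29
  144.24.45.160/29
  144.24.45.168/29
  144.24.45.176/29
  144.24.45.184/29
Subnets: 144.24.45.128/29, 144.24.45.136/29, 144.24.45.144/29, 144.24.45.152/29, 144.24.45.160/29, 144.24.45.168/29, 144.24.45.176/29, 144.24.45.184/29


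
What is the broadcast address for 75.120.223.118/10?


Network: 75.64.0.0/10
Host bits = 22
Set all host bits to 1:
Broadcast: 75.127.255.255


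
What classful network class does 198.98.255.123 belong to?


First octet: 198
Binary: 11000110
110xxxxx -> Class C (192-223)
Class C, default mask 255.255.255.0 (/24)


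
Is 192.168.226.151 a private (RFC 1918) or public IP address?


RFC 1918 private ranges:
  10.0.0.0/8 (10.0.0.0 - 10.255.255.255)
  172.16.0.0/12 (172.16.0.0 - 172.31.255.255)
  192.168.0.0/16 (192.168.0.0 - 192.168.255.255)
Private (in 192.168.0.0/16)


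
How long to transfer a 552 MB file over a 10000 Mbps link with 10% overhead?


Effective throughput = 10000 * (1 - 10/100) = 9000 Mbps
File size in Mb = 552 * 8 = 4416 Mb
Time = 4416 / 9000
Time = 0.4907 seconds


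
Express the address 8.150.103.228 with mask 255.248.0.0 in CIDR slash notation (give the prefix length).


Binary: 11111111.11111000.00000000.00000000
Count leading 1s
Prefix: /13


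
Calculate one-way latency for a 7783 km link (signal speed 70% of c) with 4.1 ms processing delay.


Speed = 0.7 * 3e5 km/s = 210000 km/s
Propagation delay = 7783 / 210000 = 0.0371 s = 37.0619 ms
Processing delay = 4.1 ms
Total one-way latency = 41.1619 ms


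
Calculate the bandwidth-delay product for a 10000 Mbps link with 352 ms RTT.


BDP = bandwidth * RTT
= 10000 Mbps * 352 ms
= 10000 * 1e6 * 352 / 1000 bits
= 3520000000 bits
= 440000000 bytes
= 429687.5 KB
BDP = 3520000000 bits (440000000 bytes)


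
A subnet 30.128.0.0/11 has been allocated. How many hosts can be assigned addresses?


Host bits = 32 - 11 = 21
Total addresses = 2^21 = 2097152
Usable = total - 2 (network and broadcast)
Usable hosts: 2097150


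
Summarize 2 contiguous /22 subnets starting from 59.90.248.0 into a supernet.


Original prefix: /22
Number of subnets: 2 = 2^1
New prefix = 22 - 1 = 21
Supernet: 59.90.248.0/21


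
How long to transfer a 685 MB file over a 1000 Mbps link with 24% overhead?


Effective throughput = 1000 * (1 - 24/100) = 760 Mbps
File size in Mb = 685 * 8 = 5480 Mb
Time = 5480 / 760
Time = 7.2105 seconds


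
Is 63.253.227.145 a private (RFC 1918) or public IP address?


RFC 1918 private ranges:
  10.0.0.0/8 (10.0.0.0 - 10.255.255.255)
  172.16.0.0/12 (172.16.0.0 - 172.31.255.255)
  192.168.0.0/16 (192.168.0.0 - 192.168.255.255)
Public (not in any RFC 1918 range)


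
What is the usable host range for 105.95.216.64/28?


Network: 105.95.216.64
Broadcast: 105.95.216.79
First usable = network + 1
Last usable = broadcast - 1
Range: 105.95.216.65 to 105.95.216.78


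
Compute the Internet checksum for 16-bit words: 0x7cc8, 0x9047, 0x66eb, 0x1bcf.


Sum all words (with carry folding):
+ 0x7cc8 = 0x7cc8
+ 0x9047 = 0x0d10
+ 0x66eb = 0x73fb
+ 0x1bcf = 0x8fca
One's complement: ~0x8fca
Checksum = 0x7035


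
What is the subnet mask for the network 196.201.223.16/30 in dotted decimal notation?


/30 means 30 network bits, 2 host bits
Binary: 11111111111111111111111111111100
Mask: 255.255.255.252


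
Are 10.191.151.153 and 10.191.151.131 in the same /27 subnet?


Mask: 255.255.255.224
10.191.151.153 AND mask = 10.191.151.128
10.191.151.131 AND mask = 10.191.151.128
Yes, same subnet (10.191.151.128)


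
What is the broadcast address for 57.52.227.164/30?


Network: 57.52.227.164/30
Host bits = 2
Set all host bits to 1:
Broadcast: 57.52.227.167


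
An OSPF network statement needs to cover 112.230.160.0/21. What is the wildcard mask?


Subnet mask: 255.255.248.0
Wildcard = 255.255.255.255 - subnet mask
255 - 255 = 0
255 - 255 = 0
255 - 248 = 7
255 - 0 = 255
Wildcard: 0.0.7.255


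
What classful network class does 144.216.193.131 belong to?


First octet: 144
Binary: 10010000
10xxxxxx -> Class B (128-191)
Class B, default mask 255.255.0.0 (/16)


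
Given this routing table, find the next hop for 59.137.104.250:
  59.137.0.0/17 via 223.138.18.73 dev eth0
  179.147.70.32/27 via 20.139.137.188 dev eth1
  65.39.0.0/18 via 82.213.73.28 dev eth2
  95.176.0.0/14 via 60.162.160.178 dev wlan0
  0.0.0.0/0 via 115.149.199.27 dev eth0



Longest prefix match for 59.137.104.250:
  /17 59.137.0.0: MATCH
  /27 179.147.70.32: no
  /18 65.39.0.0: no
  /14 95.176.0.0: no
  /0 0.0.0.0: MATCH
Selected: next-hop 223.138.18.73 via eth0 (matched /17)


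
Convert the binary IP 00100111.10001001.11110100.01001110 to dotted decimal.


00100111 = 39
10001001 = 137
11110100 = 244
01001110 = 78
IP: 39.137.244.78


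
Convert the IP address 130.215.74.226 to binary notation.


130 = 10000010
215 = 11010111
74 = 01001010
226 = 11100010
Binary: 10000010.11010111.01001010.11100010


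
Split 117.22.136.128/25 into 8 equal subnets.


New prefix = 25 + 3 = 28
Each subnet has 16 addresses
  117.22.136.128/28
  117.22.136.144/28
  117.22.136.160/28
  117.22.136.176/28
  117.22.136.192/28
  117.22.136.208/28
  117.22.136.224/28
  117.22.136.240/28
Subnets: 117.22.136.128/28, 117.22.136.144/28, 117.22.136.160/28, 117.22.136.176/28, 117.22.136.192/28, 117.22.136.208/28, 117.22.136.224/28, 117.22.136.240/28


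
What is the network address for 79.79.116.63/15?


IP:   01001111.01001111.01110100.00111111
Mask: 11111111.11111110.00000000.00000000
AND operation:
Net:  01001111.01001110.00000000.00000000
Network: 79.78.0.0/15


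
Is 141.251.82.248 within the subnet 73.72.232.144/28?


Subnet network: 73.72.232.144
Test IP AND mask: 141.251.82.240
No, 141.251.82.248 is not in 73.72.232.144/28


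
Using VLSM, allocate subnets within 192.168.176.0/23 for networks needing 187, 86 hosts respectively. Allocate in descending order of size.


187 hosts -> /24 (254 usable): 192.168.176.0/24
86 hosts -> /25 (126 usable): 192.168.177.0/25
Allocation: 192.168.176.0/24 (187 hosts, 254 usable); 192.168.177.0/25 (86 hosts, 126 usable)


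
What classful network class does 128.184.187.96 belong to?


First octet: 128
Binary: 10000000
10xxxxxx -> Class B (128-191)
Class B, default mask 255.255.0.0 (/16)


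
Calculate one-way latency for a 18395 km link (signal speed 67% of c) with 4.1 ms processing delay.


Speed = 0.67 * 3e5 km/s = 201000 km/s
Propagation delay = 18395 / 201000 = 0.0915 s = 91.5174 ms
Processing delay = 4.1 ms
Total one-way latency = 95.6174 ms


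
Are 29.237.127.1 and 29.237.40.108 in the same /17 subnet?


Mask: 255.255.128.0
29.237.127.1 AND mask = 29.237.0.0
29.237.40.108 AND mask = 29.237.0.0
Yes, same subnet (29.237.0.0)


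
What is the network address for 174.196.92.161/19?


IP:   10101110.11000100.01011100.10100001
Mask: 11111111.11111111.11100000.00000000
AND operation:
Net:  10101110.11000100.01000000.00000000
Network: 174.196.64.0/19


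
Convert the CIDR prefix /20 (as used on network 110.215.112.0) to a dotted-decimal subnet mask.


/20 means 20 network bits, 12 host bits
Binary: 11111111111111111111000000000000
Mask: 255.255.240.0


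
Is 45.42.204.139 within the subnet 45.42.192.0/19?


Subnet network: 45.42.192.0
Test IP AND mask: 45.42.192.0
Yes, 45.42.204.139 is in 45.42.192.0/19


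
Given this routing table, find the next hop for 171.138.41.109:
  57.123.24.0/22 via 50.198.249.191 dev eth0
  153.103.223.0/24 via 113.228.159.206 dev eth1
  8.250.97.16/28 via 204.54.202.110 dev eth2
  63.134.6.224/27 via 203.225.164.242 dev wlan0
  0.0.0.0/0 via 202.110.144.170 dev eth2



Longest prefix match for 171.138.41.109:
  /22 57.123.24.0: no
  /24 153.103.223.0: no
  /28 8.250.97.16: no
  /27 63.134.6.224: no
  /0 0.0.0.0: MATCH
Selected: next-hop 202.110.144.170 via eth2 (matched /0)


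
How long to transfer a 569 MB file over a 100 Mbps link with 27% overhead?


Effective throughput = 100 * (1 - 27/100) = 73 Mbps
File size in Mb = 569 * 8 = 4552 Mb
Time = 4552 / 73
Time = 62.3562 seconds


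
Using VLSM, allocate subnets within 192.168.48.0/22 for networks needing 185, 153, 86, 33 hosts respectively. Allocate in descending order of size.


185 hosts -> /24 (254 usable): 192.168.48.0/24
153 hosts -> /24 (254 usable): 192.168.49.0/24
86 hosts -> /25 (126 usable): 192.168.50.0/25
33 hosts -> /26 (62 usable): 192.168.50.128/26
Allocation: 192.168.48.0/24 (185 hosts, 254 usable); 192.168.49.0/24 (153 hosts, 254 usable); 192.168.50.0/25 (86 hosts, 126 usable); 192.168.50.128/26 (33 hosts, 62 usable)


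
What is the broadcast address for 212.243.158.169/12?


Network: 212.240.0.0/12
Host bits = 20
Set all host bits to 1:
Broadcast: 212.255.255.255


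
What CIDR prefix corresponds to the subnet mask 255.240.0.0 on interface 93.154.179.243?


Binary: 11111111.11110000.00000000.00000000
Count leading 1s
Prefix: /12


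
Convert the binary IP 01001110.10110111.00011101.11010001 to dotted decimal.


01001110 = 78
10110111 = 183
00011101 = 29
11010001 = 209
IP: 78.183.29.209


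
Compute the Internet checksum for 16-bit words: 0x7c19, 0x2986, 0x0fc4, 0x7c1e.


Sum all words (with carry folding):
+ 0x7c19 = 0x7c19
+ 0x2986 = 0xa59f
+ 0x0fc4 = 0xb563
+ 0x7c1e = 0x3182
One's complement: ~0x3182
Checksum = 0xce7d


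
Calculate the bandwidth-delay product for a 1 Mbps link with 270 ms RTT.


BDP = bandwidth * RTT
= 1 Mbps * 270 ms
= 1 * 1e6 * 270 / 1000 bits
= 270000 bits
= 33750 bytes
= 32.959 KB
BDP = 270000 bits (33750 bytes)


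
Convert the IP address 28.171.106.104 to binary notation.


28 = 00011100
171 = 10101011
106 = 01101010
104 = 01101000
Binary: 00011100.10101011.01101010.01101000


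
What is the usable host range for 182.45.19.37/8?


Network: 182.0.0.0
Broadcast: 182.255.255.255
First usable = network + 1
Last usable = broadcast - 1
Range: 182.0.0.1 to 182.255.255.254


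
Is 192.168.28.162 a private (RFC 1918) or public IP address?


RFC 1918 private ranges:
  10.0.0.0/8 (10.0.0.0 - 10.255.255.255)
  172.16.0.0/12 (172.16.0.0 - 172.31.255.255)
  192.168.0.0/16 (192.168.0.0 - 192.168.255.255)
Private (in 192.168.0.0/16)


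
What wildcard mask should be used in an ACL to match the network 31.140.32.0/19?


Subnet mask: 255.255.224.0
Wildcard = 255.255.255.255 - subnet mask
255 - 255 = 0
255 - 255 = 0
255 - 224 = 31
255 - 0 = 255
Wildcard: 0.0.31.255


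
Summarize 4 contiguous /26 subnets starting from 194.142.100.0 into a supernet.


Original prefix: /26
Number of subnets: 4 = 2^2
New prefix = 26 - 2 = 24
Supernet: 194.142.100.0/24


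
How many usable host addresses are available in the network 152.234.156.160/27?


Host bits = 32 - 27 = 5
Total addresses = 2^5 = 32
Usable = total - 2 (network and broadcast)
Usable hosts: 30


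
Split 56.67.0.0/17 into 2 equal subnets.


New prefix = 17 + 1 = 18
Each subnet has 16384 addresses
  56.67.0.0/18
  56.67.64.0/18
Subnets: 56.67.0.0/18, 56.67.64.0/18


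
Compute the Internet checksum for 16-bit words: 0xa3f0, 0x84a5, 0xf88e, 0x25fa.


Sum all words (with carry folding):
+ 0xa3f0 = 0xa3f0
+ 0x84a5 = 0x2896
+ 0xf88e = 0x2125
+ 0x25fa = 0x471f
One's complement: ~0x471f
Checksum = 0xb8e0


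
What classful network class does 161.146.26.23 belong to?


First octet: 161
Binary: 10100001
10xxxxxx -> Class B (128-191)
Class B, default mask 255.255.0.0 (/16)


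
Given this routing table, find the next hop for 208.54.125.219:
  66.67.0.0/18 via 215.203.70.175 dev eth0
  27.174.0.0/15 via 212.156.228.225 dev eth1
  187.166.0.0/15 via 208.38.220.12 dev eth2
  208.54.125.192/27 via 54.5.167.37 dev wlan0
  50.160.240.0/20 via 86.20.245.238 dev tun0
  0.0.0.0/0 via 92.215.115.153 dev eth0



Longest prefix match for 208.54.125.219:
  /18 66.67.0.0: no
  /15 27.174.0.0: no
  /15 187.166.0.0: no
  /27 208.54.125.192: MATCH
  /20 50.160.240.0: no
  /0 0.0.0.0: MATCH
Selected: next-hop 54.5.167.37 via wlan0 (matched /27)


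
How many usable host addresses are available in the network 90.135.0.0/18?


Host bits = 32 - 18 = 14
Total addresses = 2^14 = 16384
Usable = total - 2 (network and broadcast)
Usable hosts: 16382


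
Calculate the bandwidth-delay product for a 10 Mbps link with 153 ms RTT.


BDP = bandwidth * RTT
= 10 Mbps * 153 ms
= 10 * 1e6 * 153 / 1000 bits
= 1530000 bits
= 191250 bytes
= 186.7676 KB
BDP = 1530000 bits (191250 bytes)


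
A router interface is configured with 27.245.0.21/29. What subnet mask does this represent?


/29 means 29 network bits, 3 host bits
Binary: 11111111111111111111111111111000
Mask: 255.255.255.248


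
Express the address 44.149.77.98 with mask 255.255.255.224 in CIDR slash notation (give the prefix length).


Binary: 11111111.11111111.11111111.11100000
Count leading 1s
Prefix: /27


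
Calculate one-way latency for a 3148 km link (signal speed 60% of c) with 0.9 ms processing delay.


Speed = 0.6 * 3e5 km/s = 180000 km/s
Propagation delay = 3148 / 180000 = 0.0175 s = 17.4889 ms
Processing delay = 0.9 ms
Total one-way latency = 18.3889 ms


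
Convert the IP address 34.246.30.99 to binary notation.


34 = 00100010
246 = 11110110
30 = 00011110
99 = 01100011
Binary: 00100010.11110110.00011110.01100011


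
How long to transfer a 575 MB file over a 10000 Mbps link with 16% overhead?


Effective throughput = 10000 * (1 - 16/100) = 8400 Mbps
File size in Mb = 575 * 8 = 4600 Mb
Time = 4600 / 8400
Time = 0.5476 seconds


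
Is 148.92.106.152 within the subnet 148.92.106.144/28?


Subnet network: 148.92.106.144
Test IP AND mask: 148.92.106.144
Yes, 148.92.106.152 is in 148.92.106.144/28


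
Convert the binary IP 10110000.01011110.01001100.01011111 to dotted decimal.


10110000 = 176
01011110 = 94
01001100 = 76
01011111 = 95
IP: 176.94.76.95


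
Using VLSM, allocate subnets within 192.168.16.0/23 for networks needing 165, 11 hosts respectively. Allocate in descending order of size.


165 hosts -> /24 (254 usable): 192.168.16.0/24
11 hosts -> /28 (14 usable): 192.168.17.0/28
Allocation: 192.168.16.0/24 (165 hosts, 254 usable); 192.168.17.0/28 (11 hosts, 14 usable)


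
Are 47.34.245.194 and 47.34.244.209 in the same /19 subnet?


Mask: 255.255.224.0
47.34.245.194 AND mask = 47.34.224.0
47.34.244.209 AND mask = 47.34.224.0
Yes, same subnet (47.34.224.0)


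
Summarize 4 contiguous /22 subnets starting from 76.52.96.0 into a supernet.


Original prefix: /22
Number of subnets: 4 = 2^2
New prefix = 22 - 2 = 20
Supernet: 76.52.96.0/20


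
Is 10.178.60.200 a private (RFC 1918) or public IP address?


RFC 1918 private ranges:
  10.0.0.0/8 (10.0.0.0 - 10.255.255.255)
  172.16.0.0/12 (172.16.0.0 - 172.31.255.255)
  192.168.0.0/16 (192.168.0.0 - 192.168.255.255)
Private (in 10.0.0.0/8)


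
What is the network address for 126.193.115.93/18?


IP:   01111110.11000001.01110011.01011101
Mask: 11111111.11111111.11000000.00000000
AND operation:
Net:  01111110.11000001.01000000.00000000
Network: 126.193.64.0/18


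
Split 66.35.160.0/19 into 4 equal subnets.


New prefix = 19 + 2 = 21
Each subnet has 2048 addresses
  66.35.160.0/21
  66.35.168.0/21
  66.35.176.0/21
  66.35.184.0/21
Subnets: 66.35.160.0/21, 66.35.168.0/21, 66.35.176.0/21, 66.35.184.0/21


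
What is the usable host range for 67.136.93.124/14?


Network: 67.136.0.0
Broadcast: 67.139.255.255
First usable = network + 1
Last usable = broadcast - 1
Range: 67.136.0.1 to 67.139.255.254


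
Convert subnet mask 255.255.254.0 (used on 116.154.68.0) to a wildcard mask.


Subnet mask: 255.255.254.0
Wildcard = 255.255.255.255 - subnet mask
255 - 255 = 0
255 - 255 = 0
255 - 254 = 1
255 - 0 = 255
Wildcard: 0.0.1.255


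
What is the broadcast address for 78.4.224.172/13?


Network: 78.0.0.0/13
Host bits = 19
Set all host bits to 1:
Broadcast: 78.7.255.255


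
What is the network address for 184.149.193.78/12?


IP:   10111000.10010101.11000001.01001110
Mask: 11111111.11110000.00000000.00000000
AND operation:
Net:  10111000.10010000.00000000.00000000
Network: 184.144.0.0/12


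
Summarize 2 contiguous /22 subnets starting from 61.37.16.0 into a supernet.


Original prefix: /22
Number of subnets: 2 = 2^1
New prefix = 22 - 1 = 21
Supernet: 61.37.16.0/21


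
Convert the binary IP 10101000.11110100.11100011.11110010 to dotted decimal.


10101000 = 168
11110100 = 244
11100011 = 227
11110010 = 242
IP: 168.244.227.242


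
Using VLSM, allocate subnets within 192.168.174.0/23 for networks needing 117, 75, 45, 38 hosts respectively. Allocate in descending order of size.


117 hosts -> /25 (126 usable): 192.168.174.0/25
75 hosts -> /25 (126 usable): 192.168.174.128/25
45 hosts -> /26 (62 usable): 192.168.175.0/26
38 hosts -> /26 (62 usable): 192.168.175.64/26
Allocation: 192.168.174.0/25 (117 hosts, 126 usable); 192.168.174.128/25 (75 hosts, 126 usable); 192.168.175.0/26 (45 hosts, 62 usable); 192.168.175.64/26 (38 hosts, 62 usable)


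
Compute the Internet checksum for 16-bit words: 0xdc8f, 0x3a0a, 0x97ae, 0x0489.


Sum all words (with carry folding):
+ 0xdc8f = 0xdc8f
+ 0x3a0a = 0x169a
+ 0x97ae = 0xae48
+ 0x0489 = 0xb2d1
One's complement: ~0xb2d1
Checksum = 0x4d2e


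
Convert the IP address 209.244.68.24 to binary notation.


209 = 11010001
244 = 11110100
68 = 01000100
24 = 00011000
Binary: 11010001.11110100.01000100.00011000


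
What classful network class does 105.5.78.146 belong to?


First octet: 105
Binary: 01101001
0xxxxxxx -> Class A (1-126)
Class A, default mask 255.0.0.0 (/8)


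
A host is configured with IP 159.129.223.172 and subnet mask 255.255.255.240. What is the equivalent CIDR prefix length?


Binary: 11111111.11111111.11111111.11110000
Count leading 1s
Prefix: /28


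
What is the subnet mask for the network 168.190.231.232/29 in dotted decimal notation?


/29 means 29 network bits, 3 host bits
Binary: 11111111111111111111111111111000
Mask: 255.255.255.248


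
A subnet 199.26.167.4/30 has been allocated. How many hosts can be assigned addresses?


Host bits = 32 - 30 = 2
Total addresses = 2^2 = 4
Usable = total - 2 (network and broadcast)
Usable hosts: 2


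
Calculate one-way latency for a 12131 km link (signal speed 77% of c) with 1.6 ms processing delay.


Speed = 0.77 * 3e5 km/s = 231000 km/s
Propagation delay = 12131 / 231000 = 0.0525 s = 52.5152 ms
Processing delay = 1.6 ms
Total one-way latency = 54.1152 ms


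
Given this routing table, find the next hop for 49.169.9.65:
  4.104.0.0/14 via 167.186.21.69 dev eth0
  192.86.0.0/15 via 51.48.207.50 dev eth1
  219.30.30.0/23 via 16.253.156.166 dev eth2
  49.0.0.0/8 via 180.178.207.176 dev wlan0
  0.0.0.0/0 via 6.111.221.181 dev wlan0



Longest prefix match for 49.169.9.65:
  /14 4.104.0.0: no
  /15 192.86.0.0: no
  /23 219.30.30.0: no
  /8 49.0.0.0: MATCH
  /0 0.0.0.0: MATCH
Selected: next-hop 180.178.207.176 via wlan0 (matched /8)


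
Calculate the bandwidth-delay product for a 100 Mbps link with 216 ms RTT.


BDP = bandwidth * RTT
= 100 Mbps * 216 ms
= 100 * 1e6 * 216 / 1000 bits
= 21600000 bits
= 2700000 bytes
= 2636.7188 KB
BDP = 21600000 bits (2700000 bytes)


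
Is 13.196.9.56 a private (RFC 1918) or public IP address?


RFC 1918 private ranges:
  10.0.0.0/8 (10.0.0.0 - 10.255.255.255)
  172.16.0.0/12 (172.16.0.0 - 172.31.255.255)
  192.168.0.0/16 (192.168.0.0 - 192.168.255.255)
Public (not in any RFC 1918 range)


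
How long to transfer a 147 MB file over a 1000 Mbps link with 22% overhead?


Effective throughput = 1000 * (1 - 22/100) = 780 Mbps
File size in Mb = 147 * 8 = 1176 Mb
Time = 1176 / 780
Time = 1.5077 seconds


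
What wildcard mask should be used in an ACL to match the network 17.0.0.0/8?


Subnet mask: 255.0.0.0
Wildcard = 255.255.255.255 - subnet mask
255 - 255 = 0
255 - 0 = 255
255 - 0 = 255
255 - 0 = 255
Wildcard: 0.255.255.255


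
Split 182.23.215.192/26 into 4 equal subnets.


New prefix = 26 + 2 = 28
Each subnet has 16 addresses
  182.23.215.192/28
  182.23.215.208/28
  182.23.215.224/28
  182.23.215.240/28
Subnets: 182.23.215.192/28, 182.23.215.208/28, 182.23.215.224/28, 182.23.215.240/28


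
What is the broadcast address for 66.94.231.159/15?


Network: 66.94.0.0/15
Host bits = 17
Set all host bits to 1:
Broadcast: 66.95.255.255


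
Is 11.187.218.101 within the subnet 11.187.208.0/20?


Subnet network: 11.187.208.0
Test IP AND mask: 11.187.208.0
Yes, 11.187.218.101 is in 11.187.208.0/20


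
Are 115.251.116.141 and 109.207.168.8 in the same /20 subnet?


Mask: 255.255.240.0
115.251.116.141 AND mask = 115.251.112.0
109.207.168.8 AND mask = 109.207.160.0
No, different subnets (115.251.112.0 vs 109.207.160.0)


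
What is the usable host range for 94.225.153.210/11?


Network: 94.224.0.0
Broadcast: 94.255.255.255
First usable = network + 1
Last usable = broadcast - 1
Range: 94.224.0.1 to 94.255.255.254


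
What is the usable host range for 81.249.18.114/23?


Network: 81.249.18.0
Broadcast: 81.249.19.255
First usable = network + 1
Last usable = broadcast - 1
Range: 81.249.18.1 to 81.249.19.254
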